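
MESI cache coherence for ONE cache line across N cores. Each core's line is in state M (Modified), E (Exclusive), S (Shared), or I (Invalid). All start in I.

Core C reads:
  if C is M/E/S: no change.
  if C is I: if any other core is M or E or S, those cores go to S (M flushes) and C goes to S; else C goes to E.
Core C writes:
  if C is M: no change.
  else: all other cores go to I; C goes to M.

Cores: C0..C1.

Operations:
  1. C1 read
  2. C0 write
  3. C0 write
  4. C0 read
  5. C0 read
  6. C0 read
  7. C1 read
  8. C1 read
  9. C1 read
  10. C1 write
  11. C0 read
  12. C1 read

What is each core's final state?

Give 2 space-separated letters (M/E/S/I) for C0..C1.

Answer: S S

Derivation:
Op 1: C1 read [C1 read from I: no other sharers -> C1=E (exclusive)] -> [I,E]
Op 2: C0 write [C0 write: invalidate ['C1=E'] -> C0=M] -> [M,I]
Op 3: C0 write [C0 write: already M (modified), no change] -> [M,I]
Op 4: C0 read [C0 read: already in M, no change] -> [M,I]
Op 5: C0 read [C0 read: already in M, no change] -> [M,I]
Op 6: C0 read [C0 read: already in M, no change] -> [M,I]
Op 7: C1 read [C1 read from I: others=['C0=M'] -> C1=S, others downsized to S] -> [S,S]
Op 8: C1 read [C1 read: already in S, no change] -> [S,S]
Op 9: C1 read [C1 read: already in S, no change] -> [S,S]
Op 10: C1 write [C1 write: invalidate ['C0=S'] -> C1=M] -> [I,M]
Op 11: C0 read [C0 read from I: others=['C1=M'] -> C0=S, others downsized to S] -> [S,S]
Op 12: C1 read [C1 read: already in S, no change] -> [S,S]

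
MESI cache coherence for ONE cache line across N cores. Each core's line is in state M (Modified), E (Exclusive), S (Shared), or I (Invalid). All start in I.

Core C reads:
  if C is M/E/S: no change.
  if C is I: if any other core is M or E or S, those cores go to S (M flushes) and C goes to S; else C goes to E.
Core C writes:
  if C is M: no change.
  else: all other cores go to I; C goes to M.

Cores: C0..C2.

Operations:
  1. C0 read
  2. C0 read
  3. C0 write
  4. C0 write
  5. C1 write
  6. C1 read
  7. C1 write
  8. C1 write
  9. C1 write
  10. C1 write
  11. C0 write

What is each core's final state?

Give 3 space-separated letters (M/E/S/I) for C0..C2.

Answer: M I I

Derivation:
Op 1: C0 read [C0 read from I: no other sharers -> C0=E (exclusive)] -> [E,I,I]
Op 2: C0 read [C0 read: already in E, no change] -> [E,I,I]
Op 3: C0 write [C0 write: invalidate none -> C0=M] -> [M,I,I]
Op 4: C0 write [C0 write: already M (modified), no change] -> [M,I,I]
Op 5: C1 write [C1 write: invalidate ['C0=M'] -> C1=M] -> [I,M,I]
Op 6: C1 read [C1 read: already in M, no change] -> [I,M,I]
Op 7: C1 write [C1 write: already M (modified), no change] -> [I,M,I]
Op 8: C1 write [C1 write: already M (modified), no change] -> [I,M,I]
Op 9: C1 write [C1 write: already M (modified), no change] -> [I,M,I]
Op 10: C1 write [C1 write: already M (modified), no change] -> [I,M,I]
Op 11: C0 write [C0 write: invalidate ['C1=M'] -> C0=M] -> [M,I,I]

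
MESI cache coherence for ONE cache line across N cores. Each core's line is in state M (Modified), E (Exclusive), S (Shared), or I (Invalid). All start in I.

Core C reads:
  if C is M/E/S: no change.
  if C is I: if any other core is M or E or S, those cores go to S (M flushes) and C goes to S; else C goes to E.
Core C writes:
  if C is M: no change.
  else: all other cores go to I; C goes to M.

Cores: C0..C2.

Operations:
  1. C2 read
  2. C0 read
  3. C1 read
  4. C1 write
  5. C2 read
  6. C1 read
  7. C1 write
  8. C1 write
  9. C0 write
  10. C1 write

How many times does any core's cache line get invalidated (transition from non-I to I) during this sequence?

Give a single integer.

Op 1: C2 read [C2 read from I: no other sharers -> C2=E (exclusive)] -> [I,I,E] (invalidations this op: 0; running total: 0)
Op 2: C0 read [C0 read from I: others=['C2=E'] -> C0=S, others downsized to S] -> [S,I,S] (invalidations this op: 0; running total: 0)
Op 3: C1 read [C1 read from I: others=['C0=S', 'C2=S'] -> C1=S, others downsized to S] -> [S,S,S] (invalidations this op: 0; running total: 0)
Op 4: C1 write [C1 write: invalidate ['C0=S', 'C2=S'] -> C1=M] -> [I,M,I] (invalidations this op: 2; running total: 2)
Op 5: C2 read [C2 read from I: others=['C1=M'] -> C2=S, others downsized to S] -> [I,S,S] (invalidations this op: 0; running total: 2)
Op 6: C1 read [C1 read: already in S, no change] -> [I,S,S] (invalidations this op: 0; running total: 2)
Op 7: C1 write [C1 write: invalidate ['C2=S'] -> C1=M] -> [I,M,I] (invalidations this op: 1; running total: 3)
Op 8: C1 write [C1 write: already M (modified), no change] -> [I,M,I] (invalidations this op: 0; running total: 3)
Op 9: C0 write [C0 write: invalidate ['C1=M'] -> C0=M] -> [M,I,I] (invalidations this op: 1; running total: 4)
Op 10: C1 write [C1 write: invalidate ['C0=M'] -> C1=M] -> [I,M,I] (invalidations this op: 1; running total: 5)

Answer: 5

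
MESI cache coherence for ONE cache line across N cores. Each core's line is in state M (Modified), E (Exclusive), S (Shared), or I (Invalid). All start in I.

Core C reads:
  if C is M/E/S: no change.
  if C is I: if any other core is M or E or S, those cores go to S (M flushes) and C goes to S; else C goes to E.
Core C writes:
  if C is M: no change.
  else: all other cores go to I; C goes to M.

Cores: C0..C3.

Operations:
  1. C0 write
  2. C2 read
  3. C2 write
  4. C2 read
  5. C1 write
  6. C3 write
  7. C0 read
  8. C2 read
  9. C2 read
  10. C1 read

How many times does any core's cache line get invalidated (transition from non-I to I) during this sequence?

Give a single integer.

Op 1: C0 write [C0 write: invalidate none -> C0=M] -> [M,I,I,I] (invalidations this op: 0; running total: 0)
Op 2: C2 read [C2 read from I: others=['C0=M'] -> C2=S, others downsized to S] -> [S,I,S,I] (invalidations this op: 0; running total: 0)
Op 3: C2 write [C2 write: invalidate ['C0=S'] -> C2=M] -> [I,I,M,I] (invalidations this op: 1; running total: 1)
Op 4: C2 read [C2 read: already in M, no change] -> [I,I,M,I] (invalidations this op: 0; running total: 1)
Op 5: C1 write [C1 write: invalidate ['C2=M'] -> C1=M] -> [I,M,I,I] (invalidations this op: 1; running total: 2)
Op 6: C3 write [C3 write: invalidate ['C1=M'] -> C3=M] -> [I,I,I,M] (invalidations this op: 1; running total: 3)
Op 7: C0 read [C0 read from I: others=['C3=M'] -> C0=S, others downsized to S] -> [S,I,I,S] (invalidations this op: 0; running total: 3)
Op 8: C2 read [C2 read from I: others=['C0=S', 'C3=S'] -> C2=S, others downsized to S] -> [S,I,S,S] (invalidations this op: 0; running total: 3)
Op 9: C2 read [C2 read: already in S, no change] -> [S,I,S,S] (invalidations this op: 0; running total: 3)
Op 10: C1 read [C1 read from I: others=['C0=S', 'C2=S', 'C3=S'] -> C1=S, others downsized to S] -> [S,S,S,S] (invalidations this op: 0; running total: 3)

Answer: 3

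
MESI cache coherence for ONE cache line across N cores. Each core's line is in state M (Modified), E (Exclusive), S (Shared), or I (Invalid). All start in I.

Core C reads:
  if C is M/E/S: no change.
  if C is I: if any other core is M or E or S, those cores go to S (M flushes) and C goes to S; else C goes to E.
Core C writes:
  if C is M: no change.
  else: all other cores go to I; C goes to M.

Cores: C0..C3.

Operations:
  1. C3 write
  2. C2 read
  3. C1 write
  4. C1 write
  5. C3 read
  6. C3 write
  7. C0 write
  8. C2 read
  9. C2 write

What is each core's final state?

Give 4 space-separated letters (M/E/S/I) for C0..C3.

Op 1: C3 write [C3 write: invalidate none -> C3=M] -> [I,I,I,M]
Op 2: C2 read [C2 read from I: others=['C3=M'] -> C2=S, others downsized to S] -> [I,I,S,S]
Op 3: C1 write [C1 write: invalidate ['C2=S', 'C3=S'] -> C1=M] -> [I,M,I,I]
Op 4: C1 write [C1 write: already M (modified), no change] -> [I,M,I,I]
Op 5: C3 read [C3 read from I: others=['C1=M'] -> C3=S, others downsized to S] -> [I,S,I,S]
Op 6: C3 write [C3 write: invalidate ['C1=S'] -> C3=M] -> [I,I,I,M]
Op 7: C0 write [C0 write: invalidate ['C3=M'] -> C0=M] -> [M,I,I,I]
Op 8: C2 read [C2 read from I: others=['C0=M'] -> C2=S, others downsized to S] -> [S,I,S,I]
Op 9: C2 write [C2 write: invalidate ['C0=S'] -> C2=M] -> [I,I,M,I]

Answer: I I M I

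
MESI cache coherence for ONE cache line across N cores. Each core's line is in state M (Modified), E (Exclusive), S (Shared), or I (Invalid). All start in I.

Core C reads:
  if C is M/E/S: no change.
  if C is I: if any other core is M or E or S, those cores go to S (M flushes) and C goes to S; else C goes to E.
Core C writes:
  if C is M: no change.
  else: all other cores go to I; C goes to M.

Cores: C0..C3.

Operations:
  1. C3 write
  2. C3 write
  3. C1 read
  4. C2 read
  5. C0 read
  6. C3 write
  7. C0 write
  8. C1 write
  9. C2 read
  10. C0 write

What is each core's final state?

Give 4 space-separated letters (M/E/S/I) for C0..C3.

Answer: M I I I

Derivation:
Op 1: C3 write [C3 write: invalidate none -> C3=M] -> [I,I,I,M]
Op 2: C3 write [C3 write: already M (modified), no change] -> [I,I,I,M]
Op 3: C1 read [C1 read from I: others=['C3=M'] -> C1=S, others downsized to S] -> [I,S,I,S]
Op 4: C2 read [C2 read from I: others=['C1=S', 'C3=S'] -> C2=S, others downsized to S] -> [I,S,S,S]
Op 5: C0 read [C0 read from I: others=['C1=S', 'C2=S', 'C3=S'] -> C0=S, others downsized to S] -> [S,S,S,S]
Op 6: C3 write [C3 write: invalidate ['C0=S', 'C1=S', 'C2=S'] -> C3=M] -> [I,I,I,M]
Op 7: C0 write [C0 write: invalidate ['C3=M'] -> C0=M] -> [M,I,I,I]
Op 8: C1 write [C1 write: invalidate ['C0=M'] -> C1=M] -> [I,M,I,I]
Op 9: C2 read [C2 read from I: others=['C1=M'] -> C2=S, others downsized to S] -> [I,S,S,I]
Op 10: C0 write [C0 write: invalidate ['C1=S', 'C2=S'] -> C0=M] -> [M,I,I,I]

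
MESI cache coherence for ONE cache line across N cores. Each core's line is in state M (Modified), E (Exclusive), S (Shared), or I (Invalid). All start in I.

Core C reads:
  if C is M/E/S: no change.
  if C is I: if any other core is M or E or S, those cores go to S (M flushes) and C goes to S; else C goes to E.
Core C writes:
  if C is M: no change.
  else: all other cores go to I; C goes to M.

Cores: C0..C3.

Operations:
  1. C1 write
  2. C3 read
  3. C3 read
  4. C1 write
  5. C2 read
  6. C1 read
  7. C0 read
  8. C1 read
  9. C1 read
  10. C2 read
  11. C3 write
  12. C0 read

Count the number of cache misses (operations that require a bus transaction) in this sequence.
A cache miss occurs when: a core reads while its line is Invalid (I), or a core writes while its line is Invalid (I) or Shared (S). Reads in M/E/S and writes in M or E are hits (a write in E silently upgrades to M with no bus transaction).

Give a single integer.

Op 1: C1 write [C1 write: invalidate none -> C1=M] -> [I,M,I,I] [MISS #1: write from I]
Op 2: C3 read [C3 read from I: others=['C1=M'] -> C3=S, others downsized to S] -> [I,S,I,S] [MISS #2: read from I]
Op 3: C3 read [C3 read: already in S, no change] -> [I,S,I,S] [hit: read from S]
Op 4: C1 write [C1 write: invalidate ['C3=S'] -> C1=M] -> [I,M,I,I] [MISS #3: write from S]
Op 5: C2 read [C2 read from I: others=['C1=M'] -> C2=S, others downsized to S] -> [I,S,S,I] [MISS #4: read from I]
Op 6: C1 read [C1 read: already in S, no change] -> [I,S,S,I] [hit: read from S]
Op 7: C0 read [C0 read from I: others=['C1=S', 'C2=S'] -> C0=S, others downsized to S] -> [S,S,S,I] [MISS #5: read from I]
Op 8: C1 read [C1 read: already in S, no change] -> [S,S,S,I] [hit: read from S]
Op 9: C1 read [C1 read: already in S, no change] -> [S,S,S,I] [hit: read from S]
Op 10: C2 read [C2 read: already in S, no change] -> [S,S,S,I] [hit: read from S]
Op 11: C3 write [C3 write: invalidate ['C0=S', 'C1=S', 'C2=S'] -> C3=M] -> [I,I,I,M] [MISS #6: write from I]
Op 12: C0 read [C0 read from I: others=['C3=M'] -> C0=S, others downsized to S] -> [S,I,I,S] [MISS #7: read from I]

Answer: 7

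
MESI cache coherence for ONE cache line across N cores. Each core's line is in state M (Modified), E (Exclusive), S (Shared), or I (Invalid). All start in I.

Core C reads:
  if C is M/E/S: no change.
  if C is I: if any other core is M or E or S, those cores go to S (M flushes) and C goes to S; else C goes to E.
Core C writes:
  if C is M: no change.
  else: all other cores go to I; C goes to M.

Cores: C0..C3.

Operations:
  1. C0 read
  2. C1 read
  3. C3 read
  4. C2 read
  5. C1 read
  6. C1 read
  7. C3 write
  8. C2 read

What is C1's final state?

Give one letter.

Op 1: C0 read [C0 read from I: no other sharers -> C0=E (exclusive)] -> [E,I,I,I]
Op 2: C1 read [C1 read from I: others=['C0=E'] -> C1=S, others downsized to S] -> [S,S,I,I]
Op 3: C3 read [C3 read from I: others=['C0=S', 'C1=S'] -> C3=S, others downsized to S] -> [S,S,I,S]
Op 4: C2 read [C2 read from I: others=['C0=S', 'C1=S', 'C3=S'] -> C2=S, others downsized to S] -> [S,S,S,S]
Op 5: C1 read [C1 read: already in S, no change] -> [S,S,S,S]
Op 6: C1 read [C1 read: already in S, no change] -> [S,S,S,S]
Op 7: C3 write [C3 write: invalidate ['C0=S', 'C1=S', 'C2=S'] -> C3=M] -> [I,I,I,M]
Op 8: C2 read [C2 read from I: others=['C3=M'] -> C2=S, others downsized to S] -> [I,I,S,S]

Answer: I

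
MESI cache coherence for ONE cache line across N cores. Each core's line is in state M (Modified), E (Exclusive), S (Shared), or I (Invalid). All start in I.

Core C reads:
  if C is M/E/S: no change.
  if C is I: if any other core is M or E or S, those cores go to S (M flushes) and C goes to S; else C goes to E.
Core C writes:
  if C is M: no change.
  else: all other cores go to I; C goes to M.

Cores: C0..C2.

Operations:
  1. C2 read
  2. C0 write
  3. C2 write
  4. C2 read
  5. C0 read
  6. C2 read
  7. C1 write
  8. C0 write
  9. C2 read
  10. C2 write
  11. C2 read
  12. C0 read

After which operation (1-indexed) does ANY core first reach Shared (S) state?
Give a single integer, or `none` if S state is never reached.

Answer: 5

Derivation:
Op 1: C2 read [C2 read from I: no other sharers -> C2=E (exclusive)] -> [I,I,E]
Op 2: C0 write [C0 write: invalidate ['C2=E'] -> C0=M] -> [M,I,I]
Op 3: C2 write [C2 write: invalidate ['C0=M'] -> C2=M] -> [I,I,M]
Op 4: C2 read [C2 read: already in M, no change] -> [I,I,M]
Op 5: C0 read [C0 read from I: others=['C2=M'] -> C0=S, others downsized to S] -> [S,I,S]
  -> First S state at op 5; remaining ops need not be traced.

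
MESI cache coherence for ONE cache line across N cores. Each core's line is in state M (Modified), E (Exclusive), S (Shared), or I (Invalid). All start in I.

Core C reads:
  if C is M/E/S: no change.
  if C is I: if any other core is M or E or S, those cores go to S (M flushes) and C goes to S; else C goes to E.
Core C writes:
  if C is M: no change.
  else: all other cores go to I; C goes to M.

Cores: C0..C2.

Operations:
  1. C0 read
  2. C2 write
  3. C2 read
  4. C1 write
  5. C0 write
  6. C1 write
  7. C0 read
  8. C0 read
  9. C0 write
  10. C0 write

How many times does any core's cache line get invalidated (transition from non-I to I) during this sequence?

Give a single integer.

Op 1: C0 read [C0 read from I: no other sharers -> C0=E (exclusive)] -> [E,I,I] (invalidations this op: 0; running total: 0)
Op 2: C2 write [C2 write: invalidate ['C0=E'] -> C2=M] -> [I,I,M] (invalidations this op: 1; running total: 1)
Op 3: C2 read [C2 read: already in M, no change] -> [I,I,M] (invalidations this op: 0; running total: 1)
Op 4: C1 write [C1 write: invalidate ['C2=M'] -> C1=M] -> [I,M,I] (invalidations this op: 1; running total: 2)
Op 5: C0 write [C0 write: invalidate ['C1=M'] -> C0=M] -> [M,I,I] (invalidations this op: 1; running total: 3)
Op 6: C1 write [C1 write: invalidate ['C0=M'] -> C1=M] -> [I,M,I] (invalidations this op: 1; running total: 4)
Op 7: C0 read [C0 read from I: others=['C1=M'] -> C0=S, others downsized to S] -> [S,S,I] (invalidations this op: 0; running total: 4)
Op 8: C0 read [C0 read: already in S, no change] -> [S,S,I] (invalidations this op: 0; running total: 4)
Op 9: C0 write [C0 write: invalidate ['C1=S'] -> C0=M] -> [M,I,I] (invalidations this op: 1; running total: 5)
Op 10: C0 write [C0 write: already M (modified), no change] -> [M,I,I] (invalidations this op: 0; running total: 5)

Answer: 5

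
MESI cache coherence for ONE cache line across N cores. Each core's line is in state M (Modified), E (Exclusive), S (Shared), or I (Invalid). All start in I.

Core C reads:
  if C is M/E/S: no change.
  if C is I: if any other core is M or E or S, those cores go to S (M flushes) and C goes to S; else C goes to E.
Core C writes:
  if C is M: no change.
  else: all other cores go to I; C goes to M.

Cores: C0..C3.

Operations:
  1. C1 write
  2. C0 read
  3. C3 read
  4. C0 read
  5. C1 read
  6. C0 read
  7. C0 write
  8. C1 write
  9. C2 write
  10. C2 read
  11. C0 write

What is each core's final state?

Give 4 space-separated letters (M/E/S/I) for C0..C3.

Op 1: C1 write [C1 write: invalidate none -> C1=M] -> [I,M,I,I]
Op 2: C0 read [C0 read from I: others=['C1=M'] -> C0=S, others downsized to S] -> [S,S,I,I]
Op 3: C3 read [C3 read from I: others=['C0=S', 'C1=S'] -> C3=S, others downsized to S] -> [S,S,I,S]
Op 4: C0 read [C0 read: already in S, no change] -> [S,S,I,S]
Op 5: C1 read [C1 read: already in S, no change] -> [S,S,I,S]
Op 6: C0 read [C0 read: already in S, no change] -> [S,S,I,S]
Op 7: C0 write [C0 write: invalidate ['C1=S', 'C3=S'] -> C0=M] -> [M,I,I,I]
Op 8: C1 write [C1 write: invalidate ['C0=M'] -> C1=M] -> [I,M,I,I]
Op 9: C2 write [C2 write: invalidate ['C1=M'] -> C2=M] -> [I,I,M,I]
Op 10: C2 read [C2 read: already in M, no change] -> [I,I,M,I]
Op 11: C0 write [C0 write: invalidate ['C2=M'] -> C0=M] -> [M,I,I,I]

Answer: M I I I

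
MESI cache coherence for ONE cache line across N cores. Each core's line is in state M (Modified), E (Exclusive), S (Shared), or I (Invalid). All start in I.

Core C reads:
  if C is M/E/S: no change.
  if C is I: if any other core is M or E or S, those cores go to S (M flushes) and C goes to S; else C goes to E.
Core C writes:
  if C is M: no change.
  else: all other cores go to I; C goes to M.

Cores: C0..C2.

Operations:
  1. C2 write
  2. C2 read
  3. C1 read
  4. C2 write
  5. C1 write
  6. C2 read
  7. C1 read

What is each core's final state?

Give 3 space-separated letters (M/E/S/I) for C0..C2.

Answer: I S S

Derivation:
Op 1: C2 write [C2 write: invalidate none -> C2=M] -> [I,I,M]
Op 2: C2 read [C2 read: already in M, no change] -> [I,I,M]
Op 3: C1 read [C1 read from I: others=['C2=M'] -> C1=S, others downsized to S] -> [I,S,S]
Op 4: C2 write [C2 write: invalidate ['C1=S'] -> C2=M] -> [I,I,M]
Op 5: C1 write [C1 write: invalidate ['C2=M'] -> C1=M] -> [I,M,I]
Op 6: C2 read [C2 read from I: others=['C1=M'] -> C2=S, others downsized to S] -> [I,S,S]
Op 7: C1 read [C1 read: already in S, no change] -> [I,S,S]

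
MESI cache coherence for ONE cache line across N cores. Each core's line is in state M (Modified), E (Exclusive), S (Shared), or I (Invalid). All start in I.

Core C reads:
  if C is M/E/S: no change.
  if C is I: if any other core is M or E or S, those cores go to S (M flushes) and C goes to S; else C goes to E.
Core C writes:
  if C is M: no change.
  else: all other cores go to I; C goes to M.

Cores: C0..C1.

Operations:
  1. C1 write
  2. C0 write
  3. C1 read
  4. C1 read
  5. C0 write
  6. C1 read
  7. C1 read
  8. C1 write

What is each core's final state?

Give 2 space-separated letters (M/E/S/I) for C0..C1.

Op 1: C1 write [C1 write: invalidate none -> C1=M] -> [I,M]
Op 2: C0 write [C0 write: invalidate ['C1=M'] -> C0=M] -> [M,I]
Op 3: C1 read [C1 read from I: others=['C0=M'] -> C1=S, others downsized to S] -> [S,S]
Op 4: C1 read [C1 read: already in S, no change] -> [S,S]
Op 5: C0 write [C0 write: invalidate ['C1=S'] -> C0=M] -> [M,I]
Op 6: C1 read [C1 read from I: others=['C0=M'] -> C1=S, others downsized to S] -> [S,S]
Op 7: C1 read [C1 read: already in S, no change] -> [S,S]
Op 8: C1 write [C1 write: invalidate ['C0=S'] -> C1=M] -> [I,M]

Answer: I M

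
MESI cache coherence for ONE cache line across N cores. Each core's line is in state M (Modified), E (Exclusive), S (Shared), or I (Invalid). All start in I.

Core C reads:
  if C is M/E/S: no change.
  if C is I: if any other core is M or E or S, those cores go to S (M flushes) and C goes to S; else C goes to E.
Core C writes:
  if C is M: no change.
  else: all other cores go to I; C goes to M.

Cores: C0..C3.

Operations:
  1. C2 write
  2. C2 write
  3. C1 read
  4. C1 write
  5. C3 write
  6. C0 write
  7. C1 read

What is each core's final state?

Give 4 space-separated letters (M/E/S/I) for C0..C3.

Op 1: C2 write [C2 write: invalidate none -> C2=M] -> [I,I,M,I]
Op 2: C2 write [C2 write: already M (modified), no change] -> [I,I,M,I]
Op 3: C1 read [C1 read from I: others=['C2=M'] -> C1=S, others downsized to S] -> [I,S,S,I]
Op 4: C1 write [C1 write: invalidate ['C2=S'] -> C1=M] -> [I,M,I,I]
Op 5: C3 write [C3 write: invalidate ['C1=M'] -> C3=M] -> [I,I,I,M]
Op 6: C0 write [C0 write: invalidate ['C3=M'] -> C0=M] -> [M,I,I,I]
Op 7: C1 read [C1 read from I: others=['C0=M'] -> C1=S, others downsized to S] -> [S,S,I,I]

Answer: S S I I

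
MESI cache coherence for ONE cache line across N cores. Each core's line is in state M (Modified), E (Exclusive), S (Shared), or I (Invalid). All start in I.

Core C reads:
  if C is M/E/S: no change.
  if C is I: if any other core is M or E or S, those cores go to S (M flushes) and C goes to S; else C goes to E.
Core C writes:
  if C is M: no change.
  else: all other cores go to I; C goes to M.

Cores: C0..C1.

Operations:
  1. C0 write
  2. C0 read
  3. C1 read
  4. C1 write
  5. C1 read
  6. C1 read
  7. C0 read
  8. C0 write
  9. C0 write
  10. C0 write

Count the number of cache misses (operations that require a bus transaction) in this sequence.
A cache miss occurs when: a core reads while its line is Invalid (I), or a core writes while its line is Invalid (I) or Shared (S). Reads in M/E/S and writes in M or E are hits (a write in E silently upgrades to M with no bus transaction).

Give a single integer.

Op 1: C0 write [C0 write: invalidate none -> C0=M] -> [M,I] [MISS #1: write from I]
Op 2: C0 read [C0 read: already in M, no change] -> [M,I] [hit: read from M]
Op 3: C1 read [C1 read from I: others=['C0=M'] -> C1=S, others downsized to S] -> [S,S] [MISS #2: read from I]
Op 4: C1 write [C1 write: invalidate ['C0=S'] -> C1=M] -> [I,M] [MISS #3: write from S]
Op 5: C1 read [C1 read: already in M, no change] -> [I,M] [hit: read from M]
Op 6: C1 read [C1 read: already in M, no change] -> [I,M] [hit: read from M]
Op 7: C0 read [C0 read from I: others=['C1=M'] -> C0=S, others downsized to S] -> [S,S] [MISS #4: read from I]
Op 8: C0 write [C0 write: invalidate ['C1=S'] -> C0=M] -> [M,I] [MISS #5: write from S]
Op 9: C0 write [C0 write: already M (modified), no change] -> [M,I] [hit: write from M]
Op 10: C0 write [C0 write: already M (modified), no change] -> [M,I] [hit: write from M]

Answer: 5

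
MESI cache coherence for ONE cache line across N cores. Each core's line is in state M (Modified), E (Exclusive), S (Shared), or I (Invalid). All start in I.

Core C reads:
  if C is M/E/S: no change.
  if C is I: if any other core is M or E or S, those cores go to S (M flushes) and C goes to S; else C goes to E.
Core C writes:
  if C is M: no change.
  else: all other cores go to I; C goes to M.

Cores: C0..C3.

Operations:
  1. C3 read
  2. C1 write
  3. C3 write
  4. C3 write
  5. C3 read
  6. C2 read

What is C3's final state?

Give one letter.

Answer: S

Derivation:
Op 1: C3 read [C3 read from I: no other sharers -> C3=E (exclusive)] -> [I,I,I,E]
Op 2: C1 write [C1 write: invalidate ['C3=E'] -> C1=M] -> [I,M,I,I]
Op 3: C3 write [C3 write: invalidate ['C1=M'] -> C3=M] -> [I,I,I,M]
Op 4: C3 write [C3 write: already M (modified), no change] -> [I,I,I,M]
Op 5: C3 read [C3 read: already in M, no change] -> [I,I,I,M]
Op 6: C2 read [C2 read from I: others=['C3=M'] -> C2=S, others downsized to S] -> [I,I,S,S]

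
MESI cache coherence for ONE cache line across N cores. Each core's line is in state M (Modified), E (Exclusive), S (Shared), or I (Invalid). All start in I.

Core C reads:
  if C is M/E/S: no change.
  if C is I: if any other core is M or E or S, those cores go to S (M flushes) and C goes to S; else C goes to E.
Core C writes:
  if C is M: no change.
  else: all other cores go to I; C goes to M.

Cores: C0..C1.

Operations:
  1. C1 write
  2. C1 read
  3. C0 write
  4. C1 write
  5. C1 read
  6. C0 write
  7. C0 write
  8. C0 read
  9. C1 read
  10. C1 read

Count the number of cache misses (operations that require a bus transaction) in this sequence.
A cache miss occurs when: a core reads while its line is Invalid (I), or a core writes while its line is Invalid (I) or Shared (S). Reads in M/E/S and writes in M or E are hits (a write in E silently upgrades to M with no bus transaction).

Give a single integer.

Op 1: C1 write [C1 write: invalidate none -> C1=M] -> [I,M] [MISS #1: write from I]
Op 2: C1 read [C1 read: already in M, no change] -> [I,M] [hit: read from M]
Op 3: C0 write [C0 write: invalidate ['C1=M'] -> C0=M] -> [M,I] [MISS #2: write from I]
Op 4: C1 write [C1 write: invalidate ['C0=M'] -> C1=M] -> [I,M] [MISS #3: write from I]
Op 5: C1 read [C1 read: already in M, no change] -> [I,M] [hit: read from M]
Op 6: C0 write [C0 write: invalidate ['C1=M'] -> C0=M] -> [M,I] [MISS #4: write from I]
Op 7: C0 write [C0 write: already M (modified), no change] -> [M,I] [hit: write from M]
Op 8: C0 read [C0 read: already in M, no change] -> [M,I] [hit: read from M]
Op 9: C1 read [C1 read from I: others=['C0=M'] -> C1=S, others downsized to S] -> [S,S] [MISS #5: read from I]
Op 10: C1 read [C1 read: already in S, no change] -> [S,S] [hit: read from S]

Answer: 5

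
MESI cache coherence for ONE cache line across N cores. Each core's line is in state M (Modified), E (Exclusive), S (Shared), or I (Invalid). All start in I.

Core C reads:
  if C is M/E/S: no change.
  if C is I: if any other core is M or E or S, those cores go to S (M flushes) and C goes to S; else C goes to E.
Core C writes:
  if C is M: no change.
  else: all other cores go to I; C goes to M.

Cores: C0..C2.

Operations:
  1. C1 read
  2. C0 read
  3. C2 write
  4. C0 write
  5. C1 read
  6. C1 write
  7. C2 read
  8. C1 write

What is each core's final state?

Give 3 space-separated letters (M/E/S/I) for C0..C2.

Answer: I M I

Derivation:
Op 1: C1 read [C1 read from I: no other sharers -> C1=E (exclusive)] -> [I,E,I]
Op 2: C0 read [C0 read from I: others=['C1=E'] -> C0=S, others downsized to S] -> [S,S,I]
Op 3: C2 write [C2 write: invalidate ['C0=S', 'C1=S'] -> C2=M] -> [I,I,M]
Op 4: C0 write [C0 write: invalidate ['C2=M'] -> C0=M] -> [M,I,I]
Op 5: C1 read [C1 read from I: others=['C0=M'] -> C1=S, others downsized to S] -> [S,S,I]
Op 6: C1 write [C1 write: invalidate ['C0=S'] -> C1=M] -> [I,M,I]
Op 7: C2 read [C2 read from I: others=['C1=M'] -> C2=S, others downsized to S] -> [I,S,S]
Op 8: C1 write [C1 write: invalidate ['C2=S'] -> C1=M] -> [I,M,I]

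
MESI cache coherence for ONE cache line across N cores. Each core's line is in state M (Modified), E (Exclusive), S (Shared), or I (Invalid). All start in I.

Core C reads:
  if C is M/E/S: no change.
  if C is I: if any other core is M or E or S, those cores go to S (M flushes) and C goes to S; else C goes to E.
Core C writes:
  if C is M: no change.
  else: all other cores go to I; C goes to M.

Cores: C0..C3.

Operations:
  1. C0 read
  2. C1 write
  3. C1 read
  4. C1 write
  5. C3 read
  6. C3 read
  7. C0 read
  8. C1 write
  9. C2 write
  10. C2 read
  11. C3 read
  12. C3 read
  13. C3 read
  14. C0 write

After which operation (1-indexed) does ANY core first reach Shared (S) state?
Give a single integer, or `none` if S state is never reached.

Op 1: C0 read [C0 read from I: no other sharers -> C0=E (exclusive)] -> [E,I,I,I]
Op 2: C1 write [C1 write: invalidate ['C0=E'] -> C1=M] -> [I,M,I,I]
Op 3: C1 read [C1 read: already in M, no change] -> [I,M,I,I]
Op 4: C1 write [C1 write: already M (modified), no change] -> [I,M,I,I]
Op 5: C3 read [C3 read from I: others=['C1=M'] -> C3=S, others downsized to S] -> [I,S,I,S]
  -> First S state at op 5; remaining ops need not be traced.

Answer: 5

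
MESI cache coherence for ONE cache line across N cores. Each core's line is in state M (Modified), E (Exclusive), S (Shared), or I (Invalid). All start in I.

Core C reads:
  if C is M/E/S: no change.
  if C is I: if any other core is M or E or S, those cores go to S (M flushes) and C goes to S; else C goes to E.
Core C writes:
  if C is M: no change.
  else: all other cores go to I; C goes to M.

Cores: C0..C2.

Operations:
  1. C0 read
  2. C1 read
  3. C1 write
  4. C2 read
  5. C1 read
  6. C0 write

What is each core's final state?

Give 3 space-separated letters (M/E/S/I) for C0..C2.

Answer: M I I

Derivation:
Op 1: C0 read [C0 read from I: no other sharers -> C0=E (exclusive)] -> [E,I,I]
Op 2: C1 read [C1 read from I: others=['C0=E'] -> C1=S, others downsized to S] -> [S,S,I]
Op 3: C1 write [C1 write: invalidate ['C0=S'] -> C1=M] -> [I,M,I]
Op 4: C2 read [C2 read from I: others=['C1=M'] -> C2=S, others downsized to S] -> [I,S,S]
Op 5: C1 read [C1 read: already in S, no change] -> [I,S,S]
Op 6: C0 write [C0 write: invalidate ['C1=S', 'C2=S'] -> C0=M] -> [M,I,I]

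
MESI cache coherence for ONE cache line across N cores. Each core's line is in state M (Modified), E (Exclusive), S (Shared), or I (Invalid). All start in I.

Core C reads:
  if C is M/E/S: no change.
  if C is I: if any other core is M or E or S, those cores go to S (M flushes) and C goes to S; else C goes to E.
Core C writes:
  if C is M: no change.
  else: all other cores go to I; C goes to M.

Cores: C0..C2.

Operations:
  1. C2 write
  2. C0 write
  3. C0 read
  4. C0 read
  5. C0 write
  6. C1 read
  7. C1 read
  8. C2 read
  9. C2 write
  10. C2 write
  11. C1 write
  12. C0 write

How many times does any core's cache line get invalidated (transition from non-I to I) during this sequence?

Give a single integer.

Op 1: C2 write [C2 write: invalidate none -> C2=M] -> [I,I,M] (invalidations this op: 0; running total: 0)
Op 2: C0 write [C0 write: invalidate ['C2=M'] -> C0=M] -> [M,I,I] (invalidations this op: 1; running total: 1)
Op 3: C0 read [C0 read: already in M, no change] -> [M,I,I] (invalidations this op: 0; running total: 1)
Op 4: C0 read [C0 read: already in M, no change] -> [M,I,I] (invalidations this op: 0; running total: 1)
Op 5: C0 write [C0 write: already M (modified), no change] -> [M,I,I] (invalidations this op: 0; running total: 1)
Op 6: C1 read [C1 read from I: others=['C0=M'] -> C1=S, others downsized to S] -> [S,S,I] (invalidations this op: 0; running total: 1)
Op 7: C1 read [C1 read: already in S, no change] -> [S,S,I] (invalidations this op: 0; running total: 1)
Op 8: C2 read [C2 read from I: others=['C0=S', 'C1=S'] -> C2=S, others downsized to S] -> [S,S,S] (invalidations this op: 0; running total: 1)
Op 9: C2 write [C2 write: invalidate ['C0=S', 'C1=S'] -> C2=M] -> [I,I,M] (invalidations this op: 2; running total: 3)
Op 10: C2 write [C2 write: already M (modified), no change] -> [I,I,M] (invalidations this op: 0; running total: 3)
Op 11: C1 write [C1 write: invalidate ['C2=M'] -> C1=M] -> [I,M,I] (invalidations this op: 1; running total: 4)
Op 12: C0 write [C0 write: invalidate ['C1=M'] -> C0=M] -> [M,I,I] (invalidations this op: 1; running total: 5)

Answer: 5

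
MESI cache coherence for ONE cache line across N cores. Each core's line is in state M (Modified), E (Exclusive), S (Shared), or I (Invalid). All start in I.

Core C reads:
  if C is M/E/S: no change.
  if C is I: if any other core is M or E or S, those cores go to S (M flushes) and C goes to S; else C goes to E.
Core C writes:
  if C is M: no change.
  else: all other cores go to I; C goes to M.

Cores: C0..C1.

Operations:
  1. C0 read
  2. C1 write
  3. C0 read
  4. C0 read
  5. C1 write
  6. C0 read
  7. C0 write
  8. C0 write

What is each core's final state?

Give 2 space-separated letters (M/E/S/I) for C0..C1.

Answer: M I

Derivation:
Op 1: C0 read [C0 read from I: no other sharers -> C0=E (exclusive)] -> [E,I]
Op 2: C1 write [C1 write: invalidate ['C0=E'] -> C1=M] -> [I,M]
Op 3: C0 read [C0 read from I: others=['C1=M'] -> C0=S, others downsized to S] -> [S,S]
Op 4: C0 read [C0 read: already in S, no change] -> [S,S]
Op 5: C1 write [C1 write: invalidate ['C0=S'] -> C1=M] -> [I,M]
Op 6: C0 read [C0 read from I: others=['C1=M'] -> C0=S, others downsized to S] -> [S,S]
Op 7: C0 write [C0 write: invalidate ['C1=S'] -> C0=M] -> [M,I]
Op 8: C0 write [C0 write: already M (modified), no change] -> [M,I]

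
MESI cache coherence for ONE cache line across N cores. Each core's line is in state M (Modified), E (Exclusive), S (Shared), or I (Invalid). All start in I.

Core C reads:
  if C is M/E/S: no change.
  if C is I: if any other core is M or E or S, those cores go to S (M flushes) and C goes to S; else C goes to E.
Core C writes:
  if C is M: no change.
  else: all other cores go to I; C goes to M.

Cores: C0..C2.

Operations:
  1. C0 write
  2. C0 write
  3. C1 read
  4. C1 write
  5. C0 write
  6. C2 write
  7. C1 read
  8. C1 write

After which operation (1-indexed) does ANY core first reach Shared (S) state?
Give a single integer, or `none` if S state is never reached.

Answer: 3

Derivation:
Op 1: C0 write [C0 write: invalidate none -> C0=M] -> [M,I,I]
Op 2: C0 write [C0 write: already M (modified), no change] -> [M,I,I]
Op 3: C1 read [C1 read from I: others=['C0=M'] -> C1=S, others downsized to S] -> [S,S,I]
  -> First S state at op 3; remaining ops need not be traced.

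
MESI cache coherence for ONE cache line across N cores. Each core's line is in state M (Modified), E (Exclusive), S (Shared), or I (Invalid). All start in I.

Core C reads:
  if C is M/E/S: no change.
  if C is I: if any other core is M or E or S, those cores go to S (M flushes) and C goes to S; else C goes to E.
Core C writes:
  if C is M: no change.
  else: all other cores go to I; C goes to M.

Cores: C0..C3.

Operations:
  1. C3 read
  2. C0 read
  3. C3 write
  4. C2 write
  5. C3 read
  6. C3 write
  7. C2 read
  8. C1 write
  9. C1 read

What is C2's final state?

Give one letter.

Op 1: C3 read [C3 read from I: no other sharers -> C3=E (exclusive)] -> [I,I,I,E]
Op 2: C0 read [C0 read from I: others=['C3=E'] -> C0=S, others downsized to S] -> [S,I,I,S]
Op 3: C3 write [C3 write: invalidate ['C0=S'] -> C3=M] -> [I,I,I,M]
Op 4: C2 write [C2 write: invalidate ['C3=M'] -> C2=M] -> [I,I,M,I]
Op 5: C3 read [C3 read from I: others=['C2=M'] -> C3=S, others downsized to S] -> [I,I,S,S]
Op 6: C3 write [C3 write: invalidate ['C2=S'] -> C3=M] -> [I,I,I,M]
Op 7: C2 read [C2 read from I: others=['C3=M'] -> C2=S, others downsized to S] -> [I,I,S,S]
Op 8: C1 write [C1 write: invalidate ['C2=S', 'C3=S'] -> C1=M] -> [I,M,I,I]
Op 9: C1 read [C1 read: already in M, no change] -> [I,M,I,I]

Answer: I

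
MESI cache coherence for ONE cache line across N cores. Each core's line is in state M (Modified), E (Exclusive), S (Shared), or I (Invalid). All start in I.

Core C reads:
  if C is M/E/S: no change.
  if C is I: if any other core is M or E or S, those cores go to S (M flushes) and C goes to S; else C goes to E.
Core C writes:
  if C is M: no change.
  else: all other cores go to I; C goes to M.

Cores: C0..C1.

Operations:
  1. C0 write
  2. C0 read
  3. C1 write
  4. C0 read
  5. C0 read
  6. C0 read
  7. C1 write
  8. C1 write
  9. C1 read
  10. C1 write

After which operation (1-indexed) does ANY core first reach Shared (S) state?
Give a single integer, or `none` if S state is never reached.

Answer: 4

Derivation:
Op 1: C0 write [C0 write: invalidate none -> C0=M] -> [M,I]
Op 2: C0 read [C0 read: already in M, no change] -> [M,I]
Op 3: C1 write [C1 write: invalidate ['C0=M'] -> C1=M] -> [I,M]
Op 4: C0 read [C0 read from I: others=['C1=M'] -> C0=S, others downsized to S] -> [S,S]
  -> First S state at op 4; remaining ops need not be traced.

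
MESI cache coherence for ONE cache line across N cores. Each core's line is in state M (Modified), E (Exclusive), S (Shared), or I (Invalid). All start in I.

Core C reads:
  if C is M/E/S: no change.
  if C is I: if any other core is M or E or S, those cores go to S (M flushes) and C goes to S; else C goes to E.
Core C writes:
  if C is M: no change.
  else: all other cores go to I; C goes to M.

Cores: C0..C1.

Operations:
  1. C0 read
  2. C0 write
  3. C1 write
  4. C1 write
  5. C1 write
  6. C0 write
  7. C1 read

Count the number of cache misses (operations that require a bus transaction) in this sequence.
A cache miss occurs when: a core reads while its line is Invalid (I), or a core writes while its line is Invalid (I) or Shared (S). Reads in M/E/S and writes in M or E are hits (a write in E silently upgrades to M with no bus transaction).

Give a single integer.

Op 1: C0 read [C0 read from I: no other sharers -> C0=E (exclusive)] -> [E,I] [MISS #1: read from I]
Op 2: C0 write [C0 write: invalidate none -> C0=M] -> [M,I] [hit: write from E is a silent E->M upgrade, no bus transaction]
Op 3: C1 write [C1 write: invalidate ['C0=M'] -> C1=M] -> [I,M] [MISS #2: write from I]
Op 4: C1 write [C1 write: already M (modified), no change] -> [I,M] [hit: write from M]
Op 5: C1 write [C1 write: already M (modified), no change] -> [I,M] [hit: write from M]
Op 6: C0 write [C0 write: invalidate ['C1=M'] -> C0=M] -> [M,I] [MISS #3: write from I]
Op 7: C1 read [C1 read from I: others=['C0=M'] -> C1=S, others downsized to S] -> [S,S] [MISS #4: read from I]

Answer: 4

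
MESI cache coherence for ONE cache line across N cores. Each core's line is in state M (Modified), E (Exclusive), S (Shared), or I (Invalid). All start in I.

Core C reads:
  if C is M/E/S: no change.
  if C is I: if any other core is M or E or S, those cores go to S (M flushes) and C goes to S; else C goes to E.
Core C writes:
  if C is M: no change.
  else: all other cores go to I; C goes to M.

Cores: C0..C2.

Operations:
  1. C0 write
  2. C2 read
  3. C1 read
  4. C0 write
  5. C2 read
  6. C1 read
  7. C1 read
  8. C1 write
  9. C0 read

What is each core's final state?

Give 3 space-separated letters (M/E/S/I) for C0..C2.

Answer: S S I

Derivation:
Op 1: C0 write [C0 write: invalidate none -> C0=M] -> [M,I,I]
Op 2: C2 read [C2 read from I: others=['C0=M'] -> C2=S, others downsized to S] -> [S,I,S]
Op 3: C1 read [C1 read from I: others=['C0=S', 'C2=S'] -> C1=S, others downsized to S] -> [S,S,S]
Op 4: C0 write [C0 write: invalidate ['C1=S', 'C2=S'] -> C0=M] -> [M,I,I]
Op 5: C2 read [C2 read from I: others=['C0=M'] -> C2=S, others downsized to S] -> [S,I,S]
Op 6: C1 read [C1 read from I: others=['C0=S', 'C2=S'] -> C1=S, others downsized to S] -> [S,S,S]
Op 7: C1 read [C1 read: already in S, no change] -> [S,S,S]
Op 8: C1 write [C1 write: invalidate ['C0=S', 'C2=S'] -> C1=M] -> [I,M,I]
Op 9: C0 read [C0 read from I: others=['C1=M'] -> C0=S, others downsized to S] -> [S,S,I]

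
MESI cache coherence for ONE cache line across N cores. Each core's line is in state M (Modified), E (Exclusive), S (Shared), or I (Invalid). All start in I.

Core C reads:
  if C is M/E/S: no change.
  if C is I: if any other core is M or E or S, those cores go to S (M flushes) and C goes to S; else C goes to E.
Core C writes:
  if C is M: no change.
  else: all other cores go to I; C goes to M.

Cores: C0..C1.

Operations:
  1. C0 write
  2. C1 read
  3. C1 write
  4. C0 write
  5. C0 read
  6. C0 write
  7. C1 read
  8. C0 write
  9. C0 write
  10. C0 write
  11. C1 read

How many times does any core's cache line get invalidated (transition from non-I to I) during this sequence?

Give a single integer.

Answer: 3

Derivation:
Op 1: C0 write [C0 write: invalidate none -> C0=M] -> [M,I] (invalidations this op: 0; running total: 0)
Op 2: C1 read [C1 read from I: others=['C0=M'] -> C1=S, others downsized to S] -> [S,S] (invalidations this op: 0; running total: 0)
Op 3: C1 write [C1 write: invalidate ['C0=S'] -> C1=M] -> [I,M] (invalidations this op: 1; running total: 1)
Op 4: C0 write [C0 write: invalidate ['C1=M'] -> C0=M] -> [M,I] (invalidations this op: 1; running total: 2)
Op 5: C0 read [C0 read: already in M, no change] -> [M,I] (invalidations this op: 0; running total: 2)
Op 6: C0 write [C0 write: already M (modified), no change] -> [M,I] (invalidations this op: 0; running total: 2)
Op 7: C1 read [C1 read from I: others=['C0=M'] -> C1=S, others downsized to S] -> [S,S] (invalidations this op: 0; running total: 2)
Op 8: C0 write [C0 write: invalidate ['C1=S'] -> C0=M] -> [M,I] (invalidations this op: 1; running total: 3)
Op 9: C0 write [C0 write: already M (modified), no change] -> [M,I] (invalidations this op: 0; running total: 3)
Op 10: C0 write [C0 write: already M (modified), no change] -> [M,I] (invalidations this op: 0; running total: 3)
Op 11: C1 read [C1 read from I: others=['C0=M'] -> C1=S, others downsized to S] -> [S,S] (invalidations this op: 0; running total: 3)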